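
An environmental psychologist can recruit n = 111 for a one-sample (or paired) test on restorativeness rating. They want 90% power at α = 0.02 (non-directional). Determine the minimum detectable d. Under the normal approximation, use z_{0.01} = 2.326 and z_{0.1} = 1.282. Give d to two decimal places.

d_min ≈ 0.34

For a single sample (or paired design) of n = 111: d_min = (z_{α/2} + z_β)/√n.
z-sum = 2.326 + 1.282 = 3.608.
d_min = 3.608 / √111 = 3.608 / 10.536 = 0.342.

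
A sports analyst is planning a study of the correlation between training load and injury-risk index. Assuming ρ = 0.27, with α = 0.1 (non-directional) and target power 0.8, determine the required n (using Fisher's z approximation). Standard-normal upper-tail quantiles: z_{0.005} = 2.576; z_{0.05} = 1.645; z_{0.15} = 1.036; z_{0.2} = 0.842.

n = 84

Fisher's z: C = ½·ln((1+r)/(1−r)) = ½·ln(1.7397) = 0.2769.
n = ((z_{α/2} + z_β)/C)² + 3.
(1.645 + 0.842) / 0.2769 = 2.487 / 0.2769 = 8.982.
n = 8.982² + 3 = 80.67 + 3 = 83.7.
Round up.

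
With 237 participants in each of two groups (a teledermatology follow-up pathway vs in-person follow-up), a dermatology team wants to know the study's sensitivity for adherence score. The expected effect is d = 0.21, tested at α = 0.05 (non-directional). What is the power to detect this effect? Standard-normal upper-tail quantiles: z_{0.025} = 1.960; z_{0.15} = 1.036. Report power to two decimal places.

power ≈ 0.63

For two equal groups, power = Φ(d·√(n/2) − z_{α/2}).
d·√(n/2) = 0.21 × √(237/2) = 0.21 × 10.886 = 2.286.
z_β = 2.286 − 1.960 = 0.326.
Power = Φ(0.326) = 0.628.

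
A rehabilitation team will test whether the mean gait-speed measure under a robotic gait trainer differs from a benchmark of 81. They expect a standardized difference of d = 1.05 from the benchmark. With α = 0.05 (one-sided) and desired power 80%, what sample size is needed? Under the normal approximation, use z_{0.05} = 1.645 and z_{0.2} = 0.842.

n = 6

For a one-sample test: n = ((z_{α} + z_β) / d)².
z_{α} + z_β = 1.645 + 0.842 = 2.487.
n = (2.487 / 1.05)² = 2.369² = 5.61.
Round up.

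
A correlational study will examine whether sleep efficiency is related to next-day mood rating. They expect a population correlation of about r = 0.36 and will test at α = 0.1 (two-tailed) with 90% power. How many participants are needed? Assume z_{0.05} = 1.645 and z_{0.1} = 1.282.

Fisher's z: C = ½·ln((1+r)/(1−r)) = ½·ln(2.1250) = 0.3769.
n = ((z_{α/2} + z_β)/C)² + 3.
(1.645 + 1.282) / 0.3769 = 2.927 / 0.3769 = 7.766.
n = 7.766² + 3 = 60.31 + 3 = 63.3.
Round up.

n = 64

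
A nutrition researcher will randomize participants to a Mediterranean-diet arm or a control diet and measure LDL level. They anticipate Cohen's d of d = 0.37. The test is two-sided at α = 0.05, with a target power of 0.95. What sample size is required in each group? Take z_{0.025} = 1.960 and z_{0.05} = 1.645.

n = 190 per group

For two independent groups with equal n: n = 2·((z_{α/2} + z_β) / d)².
z_{α/2} + z_β = 1.960 + 1.645 = 3.605.
n = 2 × (3.605 / 0.37)² = 2 × 9.743² = 2 × 94.93 = 189.9.
Round up to the next whole participant.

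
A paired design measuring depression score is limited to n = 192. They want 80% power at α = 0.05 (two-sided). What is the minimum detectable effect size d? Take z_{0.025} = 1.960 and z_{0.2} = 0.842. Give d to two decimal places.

d_min ≈ 0.20

For a single sample (or paired design) of n = 192: d_min = (z_{α/2} + z_β)/√n.
z-sum = 1.960 + 0.842 = 2.802.
d_min = 2.802 / √192 = 2.802 / 13.856 = 0.202.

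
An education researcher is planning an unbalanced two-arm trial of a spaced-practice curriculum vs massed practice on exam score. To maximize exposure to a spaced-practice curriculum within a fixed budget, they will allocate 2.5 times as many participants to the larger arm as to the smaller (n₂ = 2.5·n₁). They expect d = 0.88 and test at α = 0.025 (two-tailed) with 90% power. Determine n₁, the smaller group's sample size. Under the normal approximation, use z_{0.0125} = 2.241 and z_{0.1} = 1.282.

n₁ = 23

With allocation ratio k = n₂/n₁ = 2.5, Var(x̄₁−x̄₂) = σ²(1/n₁ + 1/(k·n₁)) = σ²·(k+1)/(k·n₁).
So n₁ = (1 + 1/k)·((z_{α/2} + z_β)/d)² = 1.400 × (3.523/0.88)².
n₁ = 1.400 × 16.03 = 22.4.
Round up: n₁ = 23, giving n₂ = ⌈2.5 × 23⌉ = ⌈57.5⌉ = 58.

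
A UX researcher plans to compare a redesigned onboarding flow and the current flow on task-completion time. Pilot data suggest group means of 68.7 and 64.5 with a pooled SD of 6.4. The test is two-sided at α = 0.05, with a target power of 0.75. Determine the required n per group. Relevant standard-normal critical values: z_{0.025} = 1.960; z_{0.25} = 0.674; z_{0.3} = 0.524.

Cohen's d = |M₁ − M₂| / SD_pooled = |68.7 − 64.5| / 6.4 = 4.2 / 6.4 = 0.656.
For two independent groups with equal n: n = 2·((z_{α/2} + z_β) / d)².
z_{α/2} + z_β = 1.960 + 0.674 = 2.634.
n = 2 × (2.634 / 0.656)² = 2 × 4.015² = 2 × 16.12 = 32.2.
Round up to the next whole participant.

n = 33 per group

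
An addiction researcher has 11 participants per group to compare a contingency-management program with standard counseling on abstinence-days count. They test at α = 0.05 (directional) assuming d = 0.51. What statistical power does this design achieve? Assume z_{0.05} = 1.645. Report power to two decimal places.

For two equal groups, power = Φ(d·√(n/2) − z_{α}).
d·√(n/2) = 0.51 × √(11/2) = 0.51 × 2.345 = 1.196.
z_β = 1.196 − 1.645 = -0.449.
Power = Φ(-0.449) = 0.327.

power ≈ 0.33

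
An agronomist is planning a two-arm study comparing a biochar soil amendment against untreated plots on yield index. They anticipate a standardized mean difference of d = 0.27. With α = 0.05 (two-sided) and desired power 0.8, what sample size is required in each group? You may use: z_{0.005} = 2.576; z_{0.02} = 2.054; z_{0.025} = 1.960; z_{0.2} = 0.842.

For two independent groups with equal n: n = 2·((z_{α/2} + z_β) / d)².
z_{α/2} + z_β = 1.960 + 0.842 = 2.802.
n = 2 × (2.802 / 0.27)² = 2 × 10.378² = 2 × 107.70 = 215.4.
Round up to the next whole participant.

n = 216 per group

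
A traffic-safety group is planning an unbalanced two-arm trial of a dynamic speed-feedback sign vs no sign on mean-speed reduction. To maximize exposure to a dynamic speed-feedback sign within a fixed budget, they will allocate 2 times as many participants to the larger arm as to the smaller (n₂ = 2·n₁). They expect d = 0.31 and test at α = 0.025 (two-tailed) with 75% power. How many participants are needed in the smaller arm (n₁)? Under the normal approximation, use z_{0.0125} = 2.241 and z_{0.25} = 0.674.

n₁ = 133

With allocation ratio k = n₂/n₁ = 2, Var(x̄₁−x̄₂) = σ²(1/n₁ + 1/(k·n₁)) = σ²·(k+1)/(k·n₁).
So n₁ = (1 + 1/k)·((z_{α/2} + z_β)/d)² = 1.500 × (2.915/0.31)².
n₁ = 1.500 × 88.42 = 132.6.
Round up: n₁ = 133, giving n₂ = 2 × 133 = 266.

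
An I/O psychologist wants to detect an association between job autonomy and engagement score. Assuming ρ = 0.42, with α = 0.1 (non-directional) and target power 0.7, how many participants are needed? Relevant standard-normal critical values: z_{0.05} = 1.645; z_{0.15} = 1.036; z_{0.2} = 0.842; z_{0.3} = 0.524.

n = 27

Fisher's z: C = ½·ln((1+r)/(1−r)) = ½·ln(2.4483) = 0.4477.
n = ((z_{α/2} + z_β)/C)² + 3.
(1.645 + 0.524) / 0.4477 = 2.169 / 0.4477 = 4.845.
n = 4.845² + 3 = 23.47 + 3 = 26.5.
Round up.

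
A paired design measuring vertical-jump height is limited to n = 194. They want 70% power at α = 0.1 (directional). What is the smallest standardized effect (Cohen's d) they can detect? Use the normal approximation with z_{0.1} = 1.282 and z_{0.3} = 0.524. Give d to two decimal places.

For a single sample (or paired design) of n = 194: d_min = (z_{α} + z_β)/√n.
z-sum = 1.282 + 0.524 = 1.806.
d_min = 1.806 / √194 = 1.806 / 13.928 = 0.130.

d_min ≈ 0.13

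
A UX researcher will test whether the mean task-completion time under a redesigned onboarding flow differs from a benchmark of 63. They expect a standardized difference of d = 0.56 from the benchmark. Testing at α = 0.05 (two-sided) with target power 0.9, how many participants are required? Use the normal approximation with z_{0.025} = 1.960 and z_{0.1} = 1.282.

For a one-sample test: n = ((z_{α/2} + z_β) / d)².
z_{α/2} + z_β = 1.960 + 1.282 = 3.242.
n = (3.242 / 0.56)² = 5.789² = 33.52.
Round up.

n = 34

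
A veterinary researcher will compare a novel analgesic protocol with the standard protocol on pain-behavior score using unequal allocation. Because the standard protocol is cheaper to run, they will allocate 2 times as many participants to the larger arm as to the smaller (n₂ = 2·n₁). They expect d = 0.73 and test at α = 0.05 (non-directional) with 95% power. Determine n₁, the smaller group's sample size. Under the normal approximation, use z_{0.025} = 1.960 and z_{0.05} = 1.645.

n₁ = 37

With allocation ratio k = n₂/n₁ = 2, Var(x̄₁−x̄₂) = σ²(1/n₁ + 1/(k·n₁)) = σ²·(k+1)/(k·n₁).
So n₁ = (1 + 1/k)·((z_{α/2} + z_β)/d)² = 1.500 × (3.605/0.73)².
n₁ = 1.500 × 24.39 = 36.6.
Round up: n₁ = 37, giving n₂ = 2 × 37 = 74.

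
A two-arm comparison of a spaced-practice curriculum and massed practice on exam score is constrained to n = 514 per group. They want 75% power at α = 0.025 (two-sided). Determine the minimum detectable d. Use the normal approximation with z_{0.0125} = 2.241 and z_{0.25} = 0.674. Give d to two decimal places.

d_min ≈ 0.18

For two independent groups of n = 514 each: d_min = (z_{α/2} + z_β)·√(2/n).
z-sum = 2.241 + 0.674 = 2.915.
d_min = 2.915 × √(2/514) = 2.915 × 0.0624 = 0.182.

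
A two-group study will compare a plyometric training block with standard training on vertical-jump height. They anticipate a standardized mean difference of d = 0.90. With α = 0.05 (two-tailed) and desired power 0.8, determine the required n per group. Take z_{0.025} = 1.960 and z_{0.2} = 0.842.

n = 20 per group

For two independent groups with equal n: n = 2·((z_{α/2} + z_β) / d)².
z_{α/2} + z_β = 1.960 + 0.842 = 2.802.
n = 2 × (2.802 / 0.90)² = 2 × 3.113² = 2 × 9.69 = 19.4.
Round up to the next whole participant.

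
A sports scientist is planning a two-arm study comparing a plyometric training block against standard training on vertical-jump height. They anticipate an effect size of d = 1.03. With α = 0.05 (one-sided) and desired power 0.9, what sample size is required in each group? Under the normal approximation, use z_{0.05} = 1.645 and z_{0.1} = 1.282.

For two independent groups with equal n: n = 2·((z_{α} + z_β) / d)².
z_{α} + z_β = 1.645 + 1.282 = 2.927.
n = 2 × (2.927 / 1.03)² = 2 × 2.842² = 2 × 8.08 = 16.2.
Round up to the next whole participant.

n = 17 per group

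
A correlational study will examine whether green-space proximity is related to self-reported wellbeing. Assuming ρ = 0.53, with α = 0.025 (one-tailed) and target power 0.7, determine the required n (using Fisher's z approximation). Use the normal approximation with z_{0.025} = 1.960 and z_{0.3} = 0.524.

n = 21

Fisher's z: C = ½·ln((1+r)/(1−r)) = ½·ln(3.2553) = 0.5901.
n = ((z_{α} + z_β)/C)² + 3.
(1.960 + 0.524) / 0.5901 = 2.484 / 0.5901 = 4.209.
n = 4.209² + 3 = 17.72 + 3 = 20.7.
Round up.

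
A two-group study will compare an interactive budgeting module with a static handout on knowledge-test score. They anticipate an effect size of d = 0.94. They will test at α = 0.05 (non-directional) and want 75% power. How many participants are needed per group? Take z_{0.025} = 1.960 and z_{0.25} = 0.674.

For two independent groups with equal n: n = 2·((z_{α/2} + z_β) / d)².
z_{α/2} + z_β = 1.960 + 0.674 = 2.634.
n = 2 × (2.634 / 0.94)² = 2 × 2.802² = 2 × 7.85 = 15.7.
Round up to the next whole participant.

n = 16 per group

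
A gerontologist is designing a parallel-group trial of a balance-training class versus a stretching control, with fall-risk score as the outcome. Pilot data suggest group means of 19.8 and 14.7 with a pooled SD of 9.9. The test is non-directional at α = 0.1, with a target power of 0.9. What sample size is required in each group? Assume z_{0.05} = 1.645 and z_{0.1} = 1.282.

n = 65 per group

Cohen's d = |M₁ − M₂| / SD_pooled = |19.8 − 14.7| / 9.9 = 5.1 / 9.9 = 0.515.
For two independent groups with equal n: n = 2·((z_{α/2} + z_β) / d)².
z_{α/2} + z_β = 1.645 + 1.282 = 2.927.
n = 2 × (2.927 / 0.515)² = 2 × 5.683² = 2 × 32.30 = 64.6.
Round up to the next whole participant.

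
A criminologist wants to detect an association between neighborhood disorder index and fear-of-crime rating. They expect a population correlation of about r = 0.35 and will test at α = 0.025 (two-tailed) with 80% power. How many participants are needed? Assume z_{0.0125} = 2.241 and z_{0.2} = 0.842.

n = 75

Fisher's z: C = ½·ln((1+r)/(1−r)) = ½·ln(2.0769) = 0.3654.
n = ((z_{α/2} + z_β)/C)² + 3.
(2.241 + 0.842) / 0.3654 = 3.083 / 0.3654 = 8.437.
n = 8.437² + 3 = 71.19 + 3 = 74.2.
Round up.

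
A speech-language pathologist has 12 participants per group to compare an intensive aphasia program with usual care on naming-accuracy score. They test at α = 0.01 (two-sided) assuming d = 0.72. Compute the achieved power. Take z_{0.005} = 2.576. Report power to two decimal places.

For two equal groups, power = Φ(d·√(n/2) − z_{α/2}).
d·√(n/2) = 0.72 × √(12/2) = 0.72 × 2.449 = 1.764.
z_β = 1.764 − 2.576 = -0.812.
Power = Φ(-0.812) = 0.208.

power ≈ 0.21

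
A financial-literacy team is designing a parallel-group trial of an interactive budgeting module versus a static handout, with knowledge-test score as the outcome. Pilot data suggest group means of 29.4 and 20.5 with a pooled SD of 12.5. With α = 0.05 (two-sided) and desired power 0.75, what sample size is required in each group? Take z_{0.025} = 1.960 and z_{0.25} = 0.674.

n = 28 per group

Cohen's d = |M₁ − M₂| / SD_pooled = |29.4 − 20.5| / 12.5 = 8.9 / 12.5 = 0.712.
For two independent groups with equal n: n = 2·((z_{α/2} + z_β) / d)².
z_{α/2} + z_β = 1.960 + 0.674 = 2.634.
n = 2 × (2.634 / 0.712)² = 2 × 3.699² = 2 × 13.69 = 27.4.
Round up to the next whole participant.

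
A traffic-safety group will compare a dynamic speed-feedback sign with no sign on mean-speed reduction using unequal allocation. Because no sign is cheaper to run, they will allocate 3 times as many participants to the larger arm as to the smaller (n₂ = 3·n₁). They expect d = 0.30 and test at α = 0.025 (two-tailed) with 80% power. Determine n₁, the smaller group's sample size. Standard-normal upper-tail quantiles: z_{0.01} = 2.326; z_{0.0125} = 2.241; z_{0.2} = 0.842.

With allocation ratio k = n₂/n₁ = 3, Var(x̄₁−x̄₂) = σ²(1/n₁ + 1/(k·n₁)) = σ²·(k+1)/(k·n₁).
So n₁ = (1 + 1/k)·((z_{α/2} + z_β)/d)² = 1.333 × (3.083/0.30)².
n₁ = 1.333 × 105.61 = 140.8.
Round up: n₁ = 141, giving n₂ = 3 × 141 = 423.

n₁ = 141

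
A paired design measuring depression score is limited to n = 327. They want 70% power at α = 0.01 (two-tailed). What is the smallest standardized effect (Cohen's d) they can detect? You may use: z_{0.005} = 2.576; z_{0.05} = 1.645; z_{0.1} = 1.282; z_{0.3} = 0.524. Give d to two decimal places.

d_min ≈ 0.17

For a single sample (or paired design) of n = 327: d_min = (z_{α/2} + z_β)/√n.
z-sum = 2.576 + 0.524 = 3.100.
d_min = 3.100 / √327 = 3.100 / 18.083 = 0.171.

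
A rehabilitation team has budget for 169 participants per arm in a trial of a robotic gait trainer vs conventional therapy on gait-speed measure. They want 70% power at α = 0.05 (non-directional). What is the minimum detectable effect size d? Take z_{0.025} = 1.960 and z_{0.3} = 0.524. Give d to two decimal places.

d_min ≈ 0.27

For two independent groups of n = 169 each: d_min = (z_{α/2} + z_β)·√(2/n).
z-sum = 1.960 + 0.524 = 2.484.
d_min = 2.484 × √(2/169) = 2.484 × 0.1088 = 0.270.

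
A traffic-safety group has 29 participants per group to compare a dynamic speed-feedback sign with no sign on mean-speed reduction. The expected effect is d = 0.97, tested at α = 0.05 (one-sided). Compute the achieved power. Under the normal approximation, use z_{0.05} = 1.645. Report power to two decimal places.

For two equal groups, power = Φ(d·√(n/2) − z_{α}).
d·√(n/2) = 0.97 × √(29/2) = 0.97 × 3.808 = 3.694.
z_β = 3.694 − 1.645 = 2.049.
Power = Φ(2.049) = 0.980.

power ≈ 0.98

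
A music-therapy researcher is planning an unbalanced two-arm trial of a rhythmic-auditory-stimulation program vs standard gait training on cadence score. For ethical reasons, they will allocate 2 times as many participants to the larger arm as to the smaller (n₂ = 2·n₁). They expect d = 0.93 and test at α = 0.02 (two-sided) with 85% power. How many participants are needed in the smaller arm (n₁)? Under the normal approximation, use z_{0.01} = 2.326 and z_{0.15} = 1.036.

n₁ = 20

With allocation ratio k = n₂/n₁ = 2, Var(x̄₁−x̄₂) = σ²(1/n₁ + 1/(k·n₁)) = σ²·(k+1)/(k·n₁).
So n₁ = (1 + 1/k)·((z_{α/2} + z_β)/d)² = 1.500 × (3.362/0.93)².
n₁ = 1.500 × 13.07 = 19.6.
Round up: n₁ = 20, giving n₂ = 2 × 20 = 40.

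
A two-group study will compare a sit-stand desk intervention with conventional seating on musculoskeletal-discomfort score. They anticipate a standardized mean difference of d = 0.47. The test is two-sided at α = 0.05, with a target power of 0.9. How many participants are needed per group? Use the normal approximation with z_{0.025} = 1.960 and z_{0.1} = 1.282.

n = 96 per group

For two independent groups with equal n: n = 2·((z_{α/2} + z_β) / d)².
z_{α/2} + z_β = 1.960 + 1.282 = 3.242.
n = 2 × (3.242 / 0.47)² = 2 × 6.898² = 2 × 47.58 = 95.2.
Round up to the next whole participant.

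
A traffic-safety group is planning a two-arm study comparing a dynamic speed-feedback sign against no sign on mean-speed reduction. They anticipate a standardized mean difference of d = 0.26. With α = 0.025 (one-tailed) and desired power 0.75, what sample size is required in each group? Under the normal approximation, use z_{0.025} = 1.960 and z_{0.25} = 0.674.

n = 206 per group

For two independent groups with equal n: n = 2·((z_{α} + z_β) / d)².
z_{α} + z_β = 1.960 + 0.674 = 2.634.
n = 2 × (2.634 / 0.26)² = 2 × 10.131² = 2 × 102.63 = 205.3.
Round up to the next whole participant.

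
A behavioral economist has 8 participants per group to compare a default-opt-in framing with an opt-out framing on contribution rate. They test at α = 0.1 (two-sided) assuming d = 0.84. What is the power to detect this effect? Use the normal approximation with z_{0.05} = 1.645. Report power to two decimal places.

power ≈ 0.51

For two equal groups, power = Φ(d·√(n/2) − z_{α/2}).
d·√(n/2) = 0.84 × √(8/2) = 0.84 × 2.000 = 1.680.
z_β = 1.680 − 1.645 = 0.035.
Power = Φ(0.035) = 0.514.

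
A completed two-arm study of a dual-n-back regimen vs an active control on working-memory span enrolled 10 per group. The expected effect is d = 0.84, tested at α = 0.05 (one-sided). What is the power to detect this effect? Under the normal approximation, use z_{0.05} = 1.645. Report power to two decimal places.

For two equal groups, power = Φ(d·√(n/2) − z_{α}).
d·√(n/2) = 0.84 × √(10/2) = 0.84 × 2.236 = 1.878.
z_β = 1.878 − 1.645 = 0.233.
Power = Φ(0.233) = 0.592.

power ≈ 0.59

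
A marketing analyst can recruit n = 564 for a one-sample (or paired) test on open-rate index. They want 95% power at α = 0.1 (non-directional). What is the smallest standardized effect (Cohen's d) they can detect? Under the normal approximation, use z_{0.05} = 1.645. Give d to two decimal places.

For a single sample (or paired design) of n = 564: d_min = (z_{α/2} + z_β)/√n.
z-sum = 1.645 + 1.645 = 3.290.
d_min = 3.290 / √564 = 3.290 / 23.749 = 0.139.

d_min ≈ 0.14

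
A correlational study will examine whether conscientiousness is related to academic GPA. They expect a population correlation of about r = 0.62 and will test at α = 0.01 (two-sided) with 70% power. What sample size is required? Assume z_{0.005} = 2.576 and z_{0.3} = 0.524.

n = 22

Fisher's z: C = ½·ln((1+r)/(1−r)) = ½·ln(4.2632) = 0.7250.
n = ((z_{α/2} + z_β)/C)² + 3.
(2.576 + 0.524) / 0.7250 = 3.100 / 0.7250 = 4.276.
n = 4.276² + 3 = 18.28 + 3 = 21.3.
Round up.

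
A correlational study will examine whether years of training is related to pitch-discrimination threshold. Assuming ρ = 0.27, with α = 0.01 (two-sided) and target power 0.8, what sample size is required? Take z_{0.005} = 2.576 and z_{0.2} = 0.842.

Fisher's z: C = ½·ln((1+r)/(1−r)) = ½·ln(1.7397) = 0.2769.
n = ((z_{α/2} + z_β)/C)² + 3.
(2.576 + 0.842) / 0.2769 = 3.418 / 0.2769 = 12.344.
n = 12.344² + 3 = 152.37 + 3 = 155.4.
Round up.

n = 156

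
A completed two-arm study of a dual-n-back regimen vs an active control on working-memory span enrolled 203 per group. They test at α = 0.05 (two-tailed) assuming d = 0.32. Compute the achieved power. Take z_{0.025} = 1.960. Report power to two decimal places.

power ≈ 0.90

For two equal groups, power = Φ(d·√(n/2) − z_{α/2}).
d·√(n/2) = 0.32 × √(203/2) = 0.32 × 10.075 = 3.224.
z_β = 3.224 − 1.960 = 1.264.
Power = Φ(1.264) = 0.897.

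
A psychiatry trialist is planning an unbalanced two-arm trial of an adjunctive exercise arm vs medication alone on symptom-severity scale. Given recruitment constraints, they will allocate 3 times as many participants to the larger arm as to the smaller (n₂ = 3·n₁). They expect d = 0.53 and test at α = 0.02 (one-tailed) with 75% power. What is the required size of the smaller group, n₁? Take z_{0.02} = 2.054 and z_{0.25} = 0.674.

With allocation ratio k = n₂/n₁ = 3, Var(x̄₁−x̄₂) = σ²(1/n₁ + 1/(k·n₁)) = σ²·(k+1)/(k·n₁).
So n₁ = (1 + 1/k)·((z_{α} + z_β)/d)² = 1.333 × (2.728/0.53)².
n₁ = 1.333 × 26.49 = 35.3.
Round up: n₁ = 36, giving n₂ = 3 × 36 = 108.

n₁ = 36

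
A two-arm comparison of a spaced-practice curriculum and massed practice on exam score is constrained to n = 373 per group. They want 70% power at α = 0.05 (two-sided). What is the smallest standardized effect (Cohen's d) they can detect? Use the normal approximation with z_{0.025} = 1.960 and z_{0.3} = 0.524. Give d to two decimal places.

For two independent groups of n = 373 each: d_min = (z_{α/2} + z_β)·√(2/n).
z-sum = 1.960 + 0.524 = 2.484.
d_min = 2.484 × √(2/373) = 2.484 × 0.0732 = 0.182.

d_min ≈ 0.18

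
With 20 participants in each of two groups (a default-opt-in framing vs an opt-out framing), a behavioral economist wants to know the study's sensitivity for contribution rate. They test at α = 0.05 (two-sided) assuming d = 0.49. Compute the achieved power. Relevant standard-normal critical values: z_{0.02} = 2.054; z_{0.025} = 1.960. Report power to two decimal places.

power ≈ 0.34

For two equal groups, power = Φ(d·√(n/2) − z_{α/2}).
d·√(n/2) = 0.49 × √(20/2) = 0.49 × 3.162 = 1.550.
z_β = 1.550 − 1.960 = -0.410.
Power = Φ(-0.410) = 0.341.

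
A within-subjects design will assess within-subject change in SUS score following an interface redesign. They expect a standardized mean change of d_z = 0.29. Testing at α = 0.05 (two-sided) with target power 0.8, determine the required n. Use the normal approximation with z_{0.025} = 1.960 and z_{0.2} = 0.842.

n = 94 pairs

For a paired (one-sample on differences) test: n = ((z_{α/2} + z_β) / d)².
z_{α/2} + z_β = 1.960 + 0.842 = 2.802.
n = (2.802 / 0.29)² = 9.662² = 93.36.
Round up.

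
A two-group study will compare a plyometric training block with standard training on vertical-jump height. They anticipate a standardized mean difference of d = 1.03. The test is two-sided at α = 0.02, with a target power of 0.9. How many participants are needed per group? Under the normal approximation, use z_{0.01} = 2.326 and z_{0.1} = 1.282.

n = 25 per group

For two independent groups with equal n: n = 2·((z_{α/2} + z_β) / d)².
z_{α/2} + z_β = 2.326 + 1.282 = 3.608.
n = 2 × (3.608 / 1.03)² = 2 × 3.503² = 2 × 12.27 = 24.5.
Round up to the next whole participant.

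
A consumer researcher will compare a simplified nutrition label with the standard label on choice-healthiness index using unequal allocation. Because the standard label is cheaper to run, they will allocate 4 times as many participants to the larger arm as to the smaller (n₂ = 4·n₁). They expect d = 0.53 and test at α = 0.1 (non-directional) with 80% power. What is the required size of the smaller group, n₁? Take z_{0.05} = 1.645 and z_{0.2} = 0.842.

With allocation ratio k = n₂/n₁ = 4, Var(x̄₁−x̄₂) = σ²(1/n₁ + 1/(k·n₁)) = σ²·(k+1)/(k·n₁).
So n₁ = (1 + 1/k)·((z_{α/2} + z_β)/d)² = 1.250 × (2.487/0.53)².
n₁ = 1.250 × 22.02 = 27.5.
Round up: n₁ = 28, giving n₂ = 4 × 28 = 112.

n₁ = 28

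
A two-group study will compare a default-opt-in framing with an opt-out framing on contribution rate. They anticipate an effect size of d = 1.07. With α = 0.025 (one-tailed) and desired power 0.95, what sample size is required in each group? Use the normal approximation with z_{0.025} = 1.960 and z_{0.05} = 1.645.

n = 23 per group

For two independent groups with equal n: n = 2·((z_{α} + z_β) / d)².
z_{α} + z_β = 1.960 + 1.645 = 3.605.
n = 2 × (3.605 / 1.07)² = 2 × 3.369² = 2 × 11.35 = 22.7.
Round up to the next whole participant.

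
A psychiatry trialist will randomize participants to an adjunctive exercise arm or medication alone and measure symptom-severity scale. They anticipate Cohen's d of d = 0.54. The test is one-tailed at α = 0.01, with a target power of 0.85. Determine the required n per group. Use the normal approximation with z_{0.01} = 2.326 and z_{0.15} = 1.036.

For two independent groups with equal n: n = 2·((z_{α} + z_β) / d)².
z_{α} + z_β = 2.326 + 1.036 = 3.362.
n = 2 × (3.362 / 0.54)² = 2 × 6.226² = 2 × 38.76 = 77.5.
Round up to the next whole participant.

n = 78 per group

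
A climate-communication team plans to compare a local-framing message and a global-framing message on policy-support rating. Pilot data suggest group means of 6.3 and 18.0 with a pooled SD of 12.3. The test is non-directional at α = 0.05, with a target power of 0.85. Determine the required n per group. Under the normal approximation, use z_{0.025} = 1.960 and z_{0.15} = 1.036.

Cohen's d = |M₁ − M₂| / SD_pooled = |6.3 − 18.0| / 12.3 = 11.7 / 12.3 = 0.951.
For two independent groups with equal n: n = 2·((z_{α/2} + z_β) / d)².
z_{α/2} + z_β = 1.960 + 1.036 = 2.996.
n = 2 × (2.996 / 0.951)² = 2 × 3.150² = 2 × 9.92 = 19.8.
Round up to the next whole participant.

n = 20 per group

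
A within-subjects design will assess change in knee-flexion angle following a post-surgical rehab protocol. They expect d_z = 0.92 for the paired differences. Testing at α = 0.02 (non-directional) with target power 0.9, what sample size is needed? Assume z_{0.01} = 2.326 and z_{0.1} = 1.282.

n = 16 pairs

For a paired (one-sample on differences) test: n = ((z_{α/2} + z_β) / d)².
z_{α/2} + z_β = 2.326 + 1.282 = 3.608.
n = (3.608 / 0.92)² = 3.922² = 15.38.
Round up.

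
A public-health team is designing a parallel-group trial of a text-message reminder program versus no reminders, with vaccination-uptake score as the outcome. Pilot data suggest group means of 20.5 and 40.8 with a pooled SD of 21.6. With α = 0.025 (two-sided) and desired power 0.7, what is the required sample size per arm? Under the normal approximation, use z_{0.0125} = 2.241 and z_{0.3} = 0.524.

Cohen's d = |M₁ − M₂| / SD_pooled = |20.5 − 40.8| / 21.6 = 20.3 / 21.6 = 0.940.
For two independent groups with equal n: n = 2·((z_{α/2} + z_β) / d)².
z_{α/2} + z_β = 2.241 + 0.524 = 2.765.
n = 2 × (2.765 / 0.940)² = 2 × 2.941² = 2 × 8.65 = 17.3.
Round up to the next whole participant.

n = 18 per group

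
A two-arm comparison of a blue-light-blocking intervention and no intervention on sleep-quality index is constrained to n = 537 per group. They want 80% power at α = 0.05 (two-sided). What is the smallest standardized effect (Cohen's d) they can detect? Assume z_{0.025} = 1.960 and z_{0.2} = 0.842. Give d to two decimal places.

For two independent groups of n = 537 each: d_min = (z_{α/2} + z_β)·√(2/n).
z-sum = 1.960 + 0.842 = 2.802.
d_min = 2.802 × √(2/537) = 2.802 × 0.0610 = 0.171.

d_min ≈ 0.17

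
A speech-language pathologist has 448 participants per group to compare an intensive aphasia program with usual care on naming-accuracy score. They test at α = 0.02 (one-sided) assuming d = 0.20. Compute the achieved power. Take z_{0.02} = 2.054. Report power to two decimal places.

For two equal groups, power = Φ(d·√(n/2) − z_{α}).
d·√(n/2) = 0.20 × √(448/2) = 0.20 × 14.967 = 2.993.
z_β = 2.993 − 2.054 = 0.939.
Power = Φ(0.939) = 0.826.

power ≈ 0.83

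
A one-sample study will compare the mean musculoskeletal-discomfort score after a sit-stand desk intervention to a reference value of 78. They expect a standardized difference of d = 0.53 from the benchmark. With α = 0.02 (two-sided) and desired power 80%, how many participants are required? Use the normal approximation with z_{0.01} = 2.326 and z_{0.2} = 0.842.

For a one-sample test: n = ((z_{α/2} + z_β) / d)².
z_{α/2} + z_β = 2.326 + 0.842 = 3.168.
n = (3.168 / 0.53)² = 5.977² = 35.73.
Round up.

n = 36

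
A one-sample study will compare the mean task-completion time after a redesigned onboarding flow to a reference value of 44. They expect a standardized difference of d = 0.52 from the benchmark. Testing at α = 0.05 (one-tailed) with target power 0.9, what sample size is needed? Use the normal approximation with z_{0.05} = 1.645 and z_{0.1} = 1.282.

For a one-sample test: n = ((z_{α} + z_β) / d)².
z_{α} + z_β = 1.645 + 1.282 = 2.927.
n = (2.927 / 0.52)² = 5.629² = 31.68.
Round up.

n = 32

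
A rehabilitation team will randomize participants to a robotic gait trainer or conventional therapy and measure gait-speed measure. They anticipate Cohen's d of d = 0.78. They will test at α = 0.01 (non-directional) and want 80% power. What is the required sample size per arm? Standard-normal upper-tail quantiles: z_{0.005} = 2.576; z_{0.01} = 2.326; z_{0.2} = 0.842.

n = 39 per group

For two independent groups with equal n: n = 2·((z_{α/2} + z_β) / d)².
z_{α/2} + z_β = 2.576 + 0.842 = 3.418.
n = 2 × (3.418 / 0.78)² = 2 × 4.382² = 2 × 19.20 = 38.4.
Round up to the next whole participant.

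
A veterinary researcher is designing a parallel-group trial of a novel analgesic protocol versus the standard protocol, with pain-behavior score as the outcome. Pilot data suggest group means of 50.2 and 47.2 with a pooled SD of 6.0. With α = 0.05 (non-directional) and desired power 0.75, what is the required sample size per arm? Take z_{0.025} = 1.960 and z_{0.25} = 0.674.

Cohen's d = |M₁ − M₂| / SD_pooled = |50.2 − 47.2| / 6.0 = 3.0 / 6.0 = 0.500.
For two independent groups with equal n: n = 2·((z_{α/2} + z_β) / d)².
z_{α/2} + z_β = 1.960 + 0.674 = 2.634.
n = 2 × (2.634 / 0.500)² = 2 × 5.268² = 2 × 27.75 = 55.5.
Round up to the next whole participant.

n = 56 per group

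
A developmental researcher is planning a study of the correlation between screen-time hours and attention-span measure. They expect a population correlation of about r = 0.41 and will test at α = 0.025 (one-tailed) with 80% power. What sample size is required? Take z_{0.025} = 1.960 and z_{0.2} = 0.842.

Fisher's z: C = ½·ln((1+r)/(1−r)) = ½·ln(2.3898) = 0.4356.
n = ((z_{α} + z_β)/C)² + 3.
(1.960 + 0.842) / 0.4356 = 2.802 / 0.4356 = 6.433.
n = 6.433² + 3 = 41.38 + 3 = 44.4.
Round up.

n = 45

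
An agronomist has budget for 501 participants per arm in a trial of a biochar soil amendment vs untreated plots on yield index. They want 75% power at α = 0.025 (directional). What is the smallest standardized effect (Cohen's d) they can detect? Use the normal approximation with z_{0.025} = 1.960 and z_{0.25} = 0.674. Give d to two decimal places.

d_min ≈ 0.17

For two independent groups of n = 501 each: d_min = (z_{α} + z_β)·√(2/n).
z-sum = 1.960 + 0.674 = 2.634.
d_min = 2.634 × √(2/501) = 2.634 × 0.0632 = 0.166.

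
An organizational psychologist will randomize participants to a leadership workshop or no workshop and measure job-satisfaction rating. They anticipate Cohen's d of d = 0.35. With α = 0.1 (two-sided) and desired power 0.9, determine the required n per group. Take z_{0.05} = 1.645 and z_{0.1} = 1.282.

For two independent groups with equal n: n = 2·((z_{α/2} + z_β) / d)².
z_{α/2} + z_β = 1.645 + 1.282 = 2.927.
n = 2 × (2.927 / 0.35)² = 2 × 8.363² = 2 × 69.94 = 139.9.
Round up to the next whole participant.

n = 140 per group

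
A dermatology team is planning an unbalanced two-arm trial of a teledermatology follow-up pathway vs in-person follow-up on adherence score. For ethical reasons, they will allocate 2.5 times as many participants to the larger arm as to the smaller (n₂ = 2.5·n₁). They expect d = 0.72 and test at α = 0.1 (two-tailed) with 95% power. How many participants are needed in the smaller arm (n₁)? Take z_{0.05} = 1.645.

n₁ = 30

With allocation ratio k = n₂/n₁ = 2.5, Var(x̄₁−x̄₂) = σ²(1/n₁ + 1/(k·n₁)) = σ²·(k+1)/(k·n₁).
So n₁ = (1 + 1/k)·((z_{α/2} + z_β)/d)² = 1.400 × (3.290/0.72)².
n₁ = 1.400 × 20.88 = 29.2.
Round up: n₁ = 30, giving n₂ = 2.5 × 30 = 75.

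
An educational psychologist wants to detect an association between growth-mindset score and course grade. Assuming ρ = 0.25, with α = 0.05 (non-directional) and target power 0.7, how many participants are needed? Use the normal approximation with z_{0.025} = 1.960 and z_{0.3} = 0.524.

n = 98

Fisher's z: C = ½·ln((1+r)/(1−r)) = ½·ln(1.6667) = 0.2554.
n = ((z_{α/2} + z_β)/C)² + 3.
(1.960 + 0.524) / 0.2554 = 2.484 / 0.2554 = 9.726.
n = 9.726² + 3 = 94.59 + 3 = 97.6.
Round up.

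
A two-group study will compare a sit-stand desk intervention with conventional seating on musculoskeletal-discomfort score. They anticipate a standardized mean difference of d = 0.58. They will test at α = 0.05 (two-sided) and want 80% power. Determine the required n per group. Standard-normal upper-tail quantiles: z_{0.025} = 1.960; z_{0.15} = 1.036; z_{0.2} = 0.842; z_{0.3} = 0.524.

For two independent groups with equal n: n = 2·((z_{α/2} + z_β) / d)².
z_{α/2} + z_β = 1.960 + 0.842 = 2.802.
n = 2 × (2.802 / 0.58)² = 2 × 4.831² = 2 × 23.34 = 46.7.
Round up to the next whole participant.

n = 47 per group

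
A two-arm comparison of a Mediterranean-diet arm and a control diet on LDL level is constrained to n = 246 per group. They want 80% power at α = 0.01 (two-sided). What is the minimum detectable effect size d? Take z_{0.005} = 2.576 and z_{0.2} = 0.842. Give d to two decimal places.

d_min ≈ 0.31

For two independent groups of n = 246 each: d_min = (z_{α/2} + z_β)·√(2/n).
z-sum = 2.576 + 0.842 = 3.418.
d_min = 3.418 × √(2/246) = 3.418 × 0.0902 = 0.308.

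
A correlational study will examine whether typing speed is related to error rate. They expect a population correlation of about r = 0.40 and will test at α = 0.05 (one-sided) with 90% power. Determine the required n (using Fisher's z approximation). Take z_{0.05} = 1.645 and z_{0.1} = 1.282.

n = 51

Fisher's z: C = ½·ln((1+r)/(1−r)) = ½·ln(2.3333) = 0.4236.
n = ((z_{α} + z_β)/C)² + 3.
(1.645 + 1.282) / 0.4236 = 2.927 / 0.4236 = 6.910.
n = 6.910² + 3 = 47.75 + 3 = 50.7.
Round up.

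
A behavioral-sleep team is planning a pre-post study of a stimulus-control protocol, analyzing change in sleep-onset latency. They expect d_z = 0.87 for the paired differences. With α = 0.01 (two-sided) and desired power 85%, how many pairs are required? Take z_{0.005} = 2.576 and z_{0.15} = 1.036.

For a paired (one-sample on differences) test: n = ((z_{α/2} + z_β) / d)².
z_{α/2} + z_β = 2.576 + 1.036 = 3.612.
n = (3.612 / 0.87)² = 4.152² = 17.24.
Round up.

n = 18 pairs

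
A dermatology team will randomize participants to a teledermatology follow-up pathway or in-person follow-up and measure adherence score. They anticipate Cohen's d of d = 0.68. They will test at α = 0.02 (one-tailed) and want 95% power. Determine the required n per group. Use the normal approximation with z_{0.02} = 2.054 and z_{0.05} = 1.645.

n = 60 per group

For two independent groups with equal n: n = 2·((z_{α} + z_β) / d)².
z_{α} + z_β = 2.054 + 1.645 = 3.699.
n = 2 × (3.699 / 0.68)² = 2 × 5.440² = 2 × 29.59 = 59.2.
Round up to the next whole participant.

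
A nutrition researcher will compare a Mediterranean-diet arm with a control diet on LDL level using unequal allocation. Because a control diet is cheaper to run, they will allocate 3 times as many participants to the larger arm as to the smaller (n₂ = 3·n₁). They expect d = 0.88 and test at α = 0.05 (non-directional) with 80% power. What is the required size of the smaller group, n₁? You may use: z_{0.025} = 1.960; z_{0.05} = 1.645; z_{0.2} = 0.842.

With allocation ratio k = n₂/n₁ = 3, Var(x̄₁−x̄₂) = σ²(1/n₁ + 1/(k·n₁)) = σ²·(k+1)/(k·n₁).
So n₁ = (1 + 1/k)·((z_{α/2} + z_β)/d)² = 1.333 × (2.802/0.88)².
n₁ = 1.333 × 10.14 = 13.5.
Round up: n₁ = 14, giving n₂ = 3 × 14 = 42.

n₁ = 14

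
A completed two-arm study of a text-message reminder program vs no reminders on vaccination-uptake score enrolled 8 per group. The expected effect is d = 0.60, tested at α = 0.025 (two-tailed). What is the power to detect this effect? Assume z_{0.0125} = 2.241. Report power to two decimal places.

power ≈ 0.15

For two equal groups, power = Φ(d·√(n/2) − z_{α/2}).
d·√(n/2) = 0.60 × √(8/2) = 0.60 × 2.000 = 1.200.
z_β = 1.200 − 2.241 = -1.041.
Power = Φ(-1.041) = 0.149.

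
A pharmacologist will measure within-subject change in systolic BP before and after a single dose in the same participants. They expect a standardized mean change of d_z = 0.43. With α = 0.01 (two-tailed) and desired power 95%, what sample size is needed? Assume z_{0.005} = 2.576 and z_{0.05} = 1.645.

n = 97 pairs

For a paired (one-sample on differences) test: n = ((z_{α/2} + z_β) / d)².
z_{α/2} + z_β = 2.576 + 1.645 = 4.221.
n = (4.221 / 0.43)² = 9.816² = 96.36.
Round up.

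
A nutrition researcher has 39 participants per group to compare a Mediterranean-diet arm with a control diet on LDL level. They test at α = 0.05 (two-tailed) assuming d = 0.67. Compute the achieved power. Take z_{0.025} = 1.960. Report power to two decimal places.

For two equal groups, power = Φ(d·√(n/2) − z_{α/2}).
d·√(n/2) = 0.67 × √(39/2) = 0.67 × 4.416 = 2.959.
z_β = 2.959 − 1.960 = 0.999.
Power = Φ(0.999) = 0.841.

power ≈ 0.84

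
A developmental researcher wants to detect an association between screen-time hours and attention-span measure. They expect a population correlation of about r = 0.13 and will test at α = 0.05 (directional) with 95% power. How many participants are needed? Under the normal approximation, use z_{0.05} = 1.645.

Fisher's z: C = ½·ln((1+r)/(1−r)) = ½·ln(1.2989) = 0.1307.
n = ((z_{α} + z_β)/C)² + 3.
(1.645 + 1.645) / 0.1307 = 3.290 / 0.1307 = 25.172.
n = 25.172² + 3 = 633.64 + 3 = 636.6.
Round up.

n = 637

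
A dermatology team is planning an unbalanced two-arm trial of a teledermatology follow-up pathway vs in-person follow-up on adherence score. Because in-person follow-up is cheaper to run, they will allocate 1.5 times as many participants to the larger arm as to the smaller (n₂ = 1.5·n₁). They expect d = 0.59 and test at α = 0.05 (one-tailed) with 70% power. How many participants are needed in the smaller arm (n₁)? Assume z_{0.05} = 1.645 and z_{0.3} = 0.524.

n₁ = 23

With allocation ratio k = n₂/n₁ = 1.5, Var(x̄₁−x̄₂) = σ²(1/n₁ + 1/(k·n₁)) = σ²·(k+1)/(k·n₁).
So n₁ = (1 + 1/k)·((z_{α} + z_β)/d)² = 1.667 × (2.169/0.59)².
n₁ = 1.667 × 13.51 = 22.5.
Round up: n₁ = 23, giving n₂ = ⌈1.5 × 23⌉ = ⌈34.5⌉ = 35.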